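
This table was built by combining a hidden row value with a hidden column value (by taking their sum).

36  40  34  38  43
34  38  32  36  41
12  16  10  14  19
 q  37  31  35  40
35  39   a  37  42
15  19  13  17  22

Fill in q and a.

q = 33, a = 33

The difference between any two rows is the same in every column — this is an addition table with the headers hidden.
Row 4 minus row 1 is 35 − 38 = -3, so its entry in column 1 is 36 + (-3) = 33.
Row 5 minus row 1 is 37 − 38 = -1, so its entry in column 3 is 34 + (-1) = 33.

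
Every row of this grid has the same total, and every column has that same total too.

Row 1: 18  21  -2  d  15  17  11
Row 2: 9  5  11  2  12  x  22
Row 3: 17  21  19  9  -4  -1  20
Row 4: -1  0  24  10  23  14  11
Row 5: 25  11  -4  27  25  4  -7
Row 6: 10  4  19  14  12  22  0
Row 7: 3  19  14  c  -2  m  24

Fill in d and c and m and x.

Rows 3 and 4 both sum to 81, so that's the common total.
Row 2 has 9 + 5 + 11 + 2 + 12 + 22 = 61; the blank must be 81 − 61 = 20.
Row 1 has 18 + 21 − 2 + 15 + 17 + 11 = 80; the blank must be 81 − 80 = 1.
Column 6 has 17 + 20 − 1 + 14 + 4 + 22 = 76; the blank must be 81 − 76 = 5.
Row 7 has 3 + 19 + 14 − 2 + 5 + 24 = 63; the blank must be 81 − 63 = 18.

d = 1, c = 18, m = 5, x = 20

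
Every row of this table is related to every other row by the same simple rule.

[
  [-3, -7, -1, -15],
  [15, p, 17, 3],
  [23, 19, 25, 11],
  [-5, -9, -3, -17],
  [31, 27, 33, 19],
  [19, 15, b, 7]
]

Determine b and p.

The difference between any two rows is the same in every column — this is an addition table with the headers hidden.
Row 6 minus row 1 is 7 − (-15) = 22, so its entry in column 3 is -1 + 22 = 21.
Row 2 minus row 1 is 3 − (-15) = 18, so its entry in column 2 is -7 + 18 = 11.

b = 21, p = 11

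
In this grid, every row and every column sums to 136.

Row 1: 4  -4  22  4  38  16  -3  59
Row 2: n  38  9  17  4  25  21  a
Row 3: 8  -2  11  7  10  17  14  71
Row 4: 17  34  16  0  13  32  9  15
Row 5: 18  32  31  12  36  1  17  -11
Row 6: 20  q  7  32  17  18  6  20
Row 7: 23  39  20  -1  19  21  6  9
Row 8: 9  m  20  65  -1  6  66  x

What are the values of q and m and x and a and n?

Row 6: 20 + 7 + 32 + 17 + 18 + 6 + 20 = 120, so its missing entry is 136 − 120 = 16.
Column 2: -4 + 38 − 2 + 34 + 32 + 16 + 39 = 153, so its missing entry is 136 − 153 = -17.
Row 8: 9 − 17 + 20 + 65 − 1 + 6 + 66 = 148, so its missing entry is 136 − 148 = -12.
Column 8: 59 + 71 + 15 − 11 + 20 + 9 − 12 = 151, so its missing entry is 136 − 151 = -15.
Row 2: 38 + 9 + 17 + 4 + 25 + 21 − 15 = 99, so its missing entry is 136 − 99 = 37.

q = 16, m = -17, x = -12, a = -15, n = 37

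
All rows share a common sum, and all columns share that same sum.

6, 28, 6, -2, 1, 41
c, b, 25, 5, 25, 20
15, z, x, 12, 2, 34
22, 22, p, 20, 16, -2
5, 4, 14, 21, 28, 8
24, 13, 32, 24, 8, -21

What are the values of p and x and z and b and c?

p = 2, x = 1, z = 16, b = -3, c = 8

Rows 1 and 5 both sum to 80, so that's the common total.
Column 1: 6 + 15 + 22 + 5 + 24 = 72, so its missing entry is 80 − 72 = 8.
Row 2: 8 + 25 + 5 + 25 + 20 = 83, so its missing entry is 80 − 83 = -3.
Column 2: 28 − 3 + 22 + 4 + 13 = 64, so its missing entry is 80 − 64 = 16.
Row 3: 15 + 16 + 12 + 2 + 34 = 79, so its missing entry is 80 − 79 = 1.
Row 4: 22 + 22 + 20 + 16 − 2 = 78, so its missing entry is 80 − 78 = 2.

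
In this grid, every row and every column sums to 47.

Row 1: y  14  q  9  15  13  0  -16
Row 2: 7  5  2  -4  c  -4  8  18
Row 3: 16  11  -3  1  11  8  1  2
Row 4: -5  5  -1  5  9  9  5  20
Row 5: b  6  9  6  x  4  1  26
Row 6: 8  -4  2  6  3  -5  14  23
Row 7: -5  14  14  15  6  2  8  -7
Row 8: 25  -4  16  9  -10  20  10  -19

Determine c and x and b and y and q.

Row 2: 7 + 5 + 2 − 4 − 4 + 8 + 18 = 32, so its missing entry is 47 − 32 = 15.
Column 5: 15 + 15 + 11 + 9 + 3 + 6 − 10 = 49, so its missing entry is 47 − 49 = -2.
Row 5: 6 + 9 + 6 − 2 + 4 + 1 + 26 = 50, so its missing entry is 47 − 50 = -3.
Column 1: 7 + 16 − 5 − 3 + 8 − 5 + 25 = 43, so its missing entry is 47 − 43 = 4.
Row 1: 4 + 14 + 9 + 15 + 13 + 0 − 16 = 39, so its missing entry is 47 − 39 = 8.

c = 15, x = -2, b = -3, y = 4, q = 8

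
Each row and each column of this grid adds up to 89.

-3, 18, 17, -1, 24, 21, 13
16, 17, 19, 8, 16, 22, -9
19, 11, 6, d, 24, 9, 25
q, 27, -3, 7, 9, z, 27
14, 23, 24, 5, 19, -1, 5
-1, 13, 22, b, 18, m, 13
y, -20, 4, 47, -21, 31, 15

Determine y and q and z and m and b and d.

y = 33, q = 11, z = 11, m = -4, b = 28, d = -5

Row 3 has 19 + 11 + 6 + 24 + 9 + 25 = 94; the blank must be 89 − 94 = -5.
Row 7 has -20 + 4 + 47 − 21 + 31 + 15 = 56; the blank must be 89 − 56 = 33.
Column 1 has -3 + 16 + 19 + 14 − 1 + 33 = 78; the blank must be 89 − 78 = 11.
Column 4 has -1 + 8 − 5 + 7 + 5 + 47 = 61; the blank must be 89 − 61 = 28.
Row 6 has -1 + 13 + 22 + 28 + 18 + 13 = 93; the blank must be 89 − 93 = -4.
Row 4 has 11 + 27 − 3 + 7 + 9 + 27 = 78; the blank must be 89 − 78 = 11.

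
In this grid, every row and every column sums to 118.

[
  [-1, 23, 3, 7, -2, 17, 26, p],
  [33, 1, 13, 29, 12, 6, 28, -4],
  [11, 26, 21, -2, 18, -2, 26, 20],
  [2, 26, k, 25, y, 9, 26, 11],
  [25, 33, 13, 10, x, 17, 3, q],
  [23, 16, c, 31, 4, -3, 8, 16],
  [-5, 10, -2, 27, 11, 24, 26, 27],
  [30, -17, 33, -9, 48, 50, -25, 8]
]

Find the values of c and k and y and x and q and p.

c = 23, k = 14, y = 5, x = 22, q = -5, p = 45

The known cells in row 1 total 73, leaving 118 − 73 = 45 for the blank.
The known cells in column 8 total 123, leaving 118 − 123 = -5 for the blank.
The known cells in row 5 total 96, leaving 118 − 96 = 22 for the blank.
The known cells in column 5 total 113, leaving 118 − 113 = 5 for the blank.
The known cells in row 4 total 104, leaving 118 − 104 = 14 for the blank.
The known cells in row 6 total 95, leaving 118 − 95 = 23 for the blank.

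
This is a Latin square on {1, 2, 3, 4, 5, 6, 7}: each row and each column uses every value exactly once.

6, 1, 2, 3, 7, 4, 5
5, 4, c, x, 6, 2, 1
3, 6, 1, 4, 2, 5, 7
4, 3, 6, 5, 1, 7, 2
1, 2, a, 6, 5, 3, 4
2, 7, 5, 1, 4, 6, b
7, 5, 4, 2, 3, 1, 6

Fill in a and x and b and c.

At (row 2, col 4): column 4 already has {1, 2, 3, 4, 5, 6}, so the value is 7.
For row 2, column 3: row 2 already has {1, 2, 4, 5, 6, 7}; that leaves 3.
At (row 6, col 7): row 6 already has {1, 2, 4, 5, 6, 7}, so the value is 3.
Cell (5,3): row 5 already has {1, 2, 3, 4, 5, 6} → 7.

a = 7, x = 7, b = 3, c = 3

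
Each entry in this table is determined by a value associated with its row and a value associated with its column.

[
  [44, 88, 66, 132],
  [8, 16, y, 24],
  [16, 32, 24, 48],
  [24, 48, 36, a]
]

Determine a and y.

a = 72, y = 12

Each row is a constant multiple of every other row — this is a multiplication table with the headers hidden.
Row 4 is 48/88 = 6/11 times row 1, so its entry in column 4 is 132 × 6/11 = 72.
Row 2 is 16/88 = 2/11 times row 1, so its entry in column 3 is 66 × 2/11 = 12.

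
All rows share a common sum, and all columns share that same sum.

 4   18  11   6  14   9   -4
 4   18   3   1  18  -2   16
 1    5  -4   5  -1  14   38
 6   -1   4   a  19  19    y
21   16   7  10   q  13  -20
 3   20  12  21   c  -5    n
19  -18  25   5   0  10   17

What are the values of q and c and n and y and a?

q = 11, c = -3, n = 10, y = 1, a = 10

Rows 1 and 2 both sum to 58, so that's the common total.
Row 5: 21 + 16 + 7 + 10 + 13 − 20 = 47, so its missing entry is 58 − 47 = 11.
Column 5: 14 + 18 − 1 + 19 + 11 + 0 = 61, so its missing entry is 58 − 61 = -3.
Column 4: 6 + 1 + 5 + 10 + 21 + 5 = 48, so its missing entry is 58 − 48 = 10.
Row 6: 3 + 20 + 12 + 21 − 3 − 5 = 48, so its missing entry is 58 − 48 = 10.
Row 4: 6 − 1 + 4 + 10 + 19 + 19 = 57, so its missing entry is 58 − 57 = 1.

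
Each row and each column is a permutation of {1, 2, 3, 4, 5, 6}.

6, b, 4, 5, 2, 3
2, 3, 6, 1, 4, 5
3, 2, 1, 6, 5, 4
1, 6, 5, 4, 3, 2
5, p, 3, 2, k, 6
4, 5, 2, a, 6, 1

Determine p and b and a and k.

At (row 1, col 2): row 1 already has {2, 3, 4, 5, 6}, so the value is 1.
For row 6, column 4: row 6 already has {1, 2, 4, 5, 6}; that leaves 3.
At (row 5, col 2): column 2 already has {1, 2, 3, 5, 6}, so the value is 4.
At (row 5, col 5): row 5 already has {2, 3, 4, 5, 6}, so the value is 1.

p = 4, b = 1, a = 3, k = 1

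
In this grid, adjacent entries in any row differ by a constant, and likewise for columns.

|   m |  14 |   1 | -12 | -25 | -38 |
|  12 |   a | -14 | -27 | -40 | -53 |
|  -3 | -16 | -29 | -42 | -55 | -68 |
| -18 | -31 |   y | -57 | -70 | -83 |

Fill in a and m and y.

a = -1, m = 27, y = -44

Along each row the entries change by -13 per step; down each column they change by -15.
Row 2: from 12 at column 1, stepping by -13 to column 2 gives -1.
Row 1: from 14 at column 2, stepping by -13 to column 1 gives 27.
Row 4: from -18 at column 1, stepping by -13 to column 3 gives -44.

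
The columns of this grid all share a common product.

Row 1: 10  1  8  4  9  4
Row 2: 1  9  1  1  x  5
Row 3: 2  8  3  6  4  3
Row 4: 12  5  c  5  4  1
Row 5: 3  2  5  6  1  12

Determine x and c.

x = 5, c = 6

Columns 1 and 2 each multiply to 720, so every column has product 720.
Column 5: 9×4×4×1 = 144, so the missing entry is 720 ÷ 144 = 5.
Column 3: 8×1×3×5 = 120, so the missing entry is 720 ÷ 120 = 6.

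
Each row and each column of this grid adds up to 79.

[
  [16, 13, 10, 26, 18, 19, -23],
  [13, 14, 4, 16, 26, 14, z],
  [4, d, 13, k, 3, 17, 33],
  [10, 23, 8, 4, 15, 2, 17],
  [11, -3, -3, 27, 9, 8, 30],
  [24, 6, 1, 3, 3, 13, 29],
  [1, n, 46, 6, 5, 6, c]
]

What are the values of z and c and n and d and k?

The known cells in column 4 total 82, leaving 79 − 82 = -3 for the blank.
The known cells in row 3 total 67, leaving 79 − 67 = 12 for the blank.
The known cells in column 2 total 65, leaving 79 − 65 = 14 for the blank.
The known cells in row 7 total 78, leaving 79 − 78 = 1 for the blank.
The known cells in row 2 total 87, leaving 79 − 87 = -8 for the blank.

z = -8, c = 1, n = 14, d = 12, k = -3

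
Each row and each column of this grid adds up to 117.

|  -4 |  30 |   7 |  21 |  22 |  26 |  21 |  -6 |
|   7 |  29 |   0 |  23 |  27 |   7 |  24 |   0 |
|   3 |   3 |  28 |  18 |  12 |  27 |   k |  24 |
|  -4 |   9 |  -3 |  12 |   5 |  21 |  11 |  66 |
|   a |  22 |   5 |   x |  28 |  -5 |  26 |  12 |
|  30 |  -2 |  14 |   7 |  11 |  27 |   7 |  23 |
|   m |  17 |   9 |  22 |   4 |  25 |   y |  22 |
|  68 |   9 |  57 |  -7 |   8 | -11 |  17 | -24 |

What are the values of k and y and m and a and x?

The known cells in column 4 total 96, leaving 117 − 96 = 21 for the blank.
The known cells in row 5 total 109, leaving 117 − 109 = 8 for the blank.
The known cells in row 3 total 115, leaving 117 − 115 = 2 for the blank.
The known cells in column 1 total 108, leaving 117 − 108 = 9 for the blank.
The known cells in row 7 total 108, leaving 117 − 108 = 9 for the blank.

k = 2, y = 9, m = 9, a = 8, x = 21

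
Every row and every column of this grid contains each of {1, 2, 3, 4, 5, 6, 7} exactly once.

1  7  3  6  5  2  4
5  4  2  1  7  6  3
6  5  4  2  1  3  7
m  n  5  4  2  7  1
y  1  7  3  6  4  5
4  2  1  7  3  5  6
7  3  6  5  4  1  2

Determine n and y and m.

Cell (4,2): column 2 already has {1, 2, 3, 4, 5, 7} → 6.
For row 5, column 1: row 5 already has {1, 3, 4, 5, 6, 7}; that leaves 2.
For row 4, column 1: row 4 already has {1, 2, 4, 5, 6, 7}; that leaves 3.

n = 6, y = 2, m = 3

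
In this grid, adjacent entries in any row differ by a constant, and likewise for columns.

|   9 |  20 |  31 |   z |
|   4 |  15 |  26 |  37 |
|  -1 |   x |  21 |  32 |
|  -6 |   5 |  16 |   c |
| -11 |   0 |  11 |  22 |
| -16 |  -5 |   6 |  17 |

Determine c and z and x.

Along each row the entries change by 11 per step; down each column they change by -5.
Row 4: from -6 at column 1, stepping by 11 to column 4 gives 27.
Row 1: from 9 at column 1, stepping by 11 to column 4 gives 42.
Row 3: from -1 at column 1, stepping by 11 to column 2 gives 10.

c = 27, z = 42, x = 10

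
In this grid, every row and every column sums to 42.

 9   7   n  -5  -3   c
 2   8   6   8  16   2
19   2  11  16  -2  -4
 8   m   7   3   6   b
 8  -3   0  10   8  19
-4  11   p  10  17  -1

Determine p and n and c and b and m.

p = 9, n = 9, c = 25, b = 1, m = 17

Column 2 has 7 + 8 + 2 − 3 + 11 = 25; the blank must be 42 − 25 = 17.
Row 4 has 8 + 17 + 7 + 3 + 6 = 41; the blank must be 42 − 41 = 1.
Column 6 has 2 − 4 + 1 + 19 − 1 = 17; the blank must be 42 − 17 = 25.
Row 1 has 9 + 7 − 5 − 3 + 25 = 33; the blank must be 42 − 33 = 9.
Row 6 has -4 + 11 + 10 + 17 − 1 = 33; the blank must be 42 − 33 = 9.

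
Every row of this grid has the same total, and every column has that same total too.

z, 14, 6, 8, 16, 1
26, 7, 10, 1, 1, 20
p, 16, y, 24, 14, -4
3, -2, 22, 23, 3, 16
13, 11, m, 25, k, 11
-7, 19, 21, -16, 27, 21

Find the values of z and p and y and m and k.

Rows 2 and 4 both sum to 65, so that's the common total.
Column 5: 16 + 1 + 14 + 3 + 27 = 61, so its missing entry is 65 − 61 = 4.
Row 1: 14 + 6 + 8 + 16 + 1 = 45, so its missing entry is 65 − 45 = 20.
Column 1: 20 + 26 + 3 + 13 − 7 = 55, so its missing entry is 65 − 55 = 10.
Row 5: 13 + 11 + 25 + 4 + 11 = 64, so its missing entry is 65 − 64 = 1.
Row 3: 10 + 16 + 24 + 14 − 4 = 60, so its missing entry is 65 − 60 = 5.

z = 20, p = 10, y = 5, m = 1, k = 4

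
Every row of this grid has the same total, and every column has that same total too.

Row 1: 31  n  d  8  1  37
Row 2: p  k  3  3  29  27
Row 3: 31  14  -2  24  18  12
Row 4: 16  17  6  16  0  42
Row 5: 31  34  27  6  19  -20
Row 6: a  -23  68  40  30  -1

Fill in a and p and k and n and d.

a = -17, p = 5, k = 30, n = 25, d = -5

Rows 3 and 4 both sum to 97, so that's the common total.
Column 3: 3 − 2 + 6 + 27 + 68 = 102, so its missing entry is 97 − 102 = -5.
Row 1: 31 − 5 + 8 + 1 + 37 = 72, so its missing entry is 97 − 72 = 25.
Column 2: 25 + 14 + 17 + 34 − 23 = 67, so its missing entry is 97 − 67 = 30.
Row 6: -23 + 68 + 40 + 30 − 1 = 114, so its missing entry is 97 − 114 = -17.
Row 2: 30 + 3 + 3 + 29 + 27 = 92, so its missing entry is 97 − 92 = 5.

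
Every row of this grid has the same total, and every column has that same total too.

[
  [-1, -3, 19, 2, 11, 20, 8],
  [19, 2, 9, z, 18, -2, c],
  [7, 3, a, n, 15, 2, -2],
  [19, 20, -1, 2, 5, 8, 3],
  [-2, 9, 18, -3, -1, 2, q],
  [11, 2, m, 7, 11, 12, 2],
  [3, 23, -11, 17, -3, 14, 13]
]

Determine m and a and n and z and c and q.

m = 11, a = 11, n = 20, z = 11, c = -1, q = 33

Rows 1 and 4 both sum to 56, so that's the common total.
Row 5: -2 + 9 + 18 − 3 − 1 + 2 = 23, so its missing entry is 56 − 23 = 33.
Column 7: 8 − 2 + 3 + 33 + 2 + 13 = 57, so its missing entry is 56 − 57 = -1.
Row 2: 19 + 2 + 9 + 18 − 2 − 1 = 45, so its missing entry is 56 − 45 = 11.
Column 4: 2 + 11 + 2 − 3 + 7 + 17 = 36, so its missing entry is 56 − 36 = 20.
Row 3: 7 + 3 + 20 + 15 + 2 − 2 = 45, so its missing entry is 56 − 45 = 11.
Row 6: 11 + 2 + 7 + 11 + 12 + 2 = 45, so its missing entry is 56 − 45 = 11.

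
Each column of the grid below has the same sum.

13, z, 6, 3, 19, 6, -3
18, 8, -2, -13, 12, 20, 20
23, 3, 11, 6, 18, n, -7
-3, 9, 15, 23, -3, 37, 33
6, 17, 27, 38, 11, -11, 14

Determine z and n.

Column 3 sums to 57 and so does column 7; that's the common total.
In column 2 the known cells total 37, leaving 57 − 37 = 20.
In column 6 the known cells total 52, leaving 57 − 52 = 5.

z = 20, n = 5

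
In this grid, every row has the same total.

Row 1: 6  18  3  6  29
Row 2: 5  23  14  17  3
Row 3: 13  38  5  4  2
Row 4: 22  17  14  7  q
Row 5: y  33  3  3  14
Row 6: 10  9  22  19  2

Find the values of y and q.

y = 9, q = 2

Row 3 sums to 62 and so does row 6; that's the common total.
In row 5 the known cells total 53, leaving 62 − 53 = 9.
In row 4 the known cells total 60, leaving 62 − 60 = 2.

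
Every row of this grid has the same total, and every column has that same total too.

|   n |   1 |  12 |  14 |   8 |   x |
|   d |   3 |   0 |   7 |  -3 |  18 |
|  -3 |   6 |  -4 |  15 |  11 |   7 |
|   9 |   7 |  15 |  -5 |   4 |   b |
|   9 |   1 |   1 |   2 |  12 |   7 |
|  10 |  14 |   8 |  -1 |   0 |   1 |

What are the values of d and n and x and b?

Rows 3 and 5 both sum to 32, so that's the common total.
Row 2 has 3 + 0 + 7 − 3 + 18 = 25; the blank must be 32 − 25 = 7.
Row 4 has 9 + 7 + 15 − 5 + 4 = 30; the blank must be 32 − 30 = 2.
Column 6 has 18 + 7 + 2 + 7 + 1 = 35; the blank must be 32 − 35 = -3.
Row 1 has 1 + 12 + 14 + 8 − 3 = 32; the blank must be 32 − 32 = 0.

d = 7, n = 0, x = -3, b = 2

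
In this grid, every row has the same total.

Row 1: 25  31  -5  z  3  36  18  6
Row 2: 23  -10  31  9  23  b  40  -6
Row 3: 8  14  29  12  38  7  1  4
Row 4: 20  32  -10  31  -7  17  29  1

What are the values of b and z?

b = 3, z = -1

Row 3 sums to 113 and so does row 4; that's the common total.
In row 2 the known cells total 110, leaving 113 − 110 = 3.
In row 1 the known cells total 114, leaving 113 − 114 = -1.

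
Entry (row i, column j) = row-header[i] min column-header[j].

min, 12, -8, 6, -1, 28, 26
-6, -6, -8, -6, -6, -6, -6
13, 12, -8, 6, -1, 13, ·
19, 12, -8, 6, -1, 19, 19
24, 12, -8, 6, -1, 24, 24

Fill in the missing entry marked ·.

13

min(13, 26) = 13.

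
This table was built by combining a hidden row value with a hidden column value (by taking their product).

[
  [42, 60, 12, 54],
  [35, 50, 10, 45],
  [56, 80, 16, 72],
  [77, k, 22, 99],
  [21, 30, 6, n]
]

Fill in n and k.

n = 27, k = 110

Each row is a constant multiple of every other row — this is a multiplication table with the headers hidden.
Row 5 is 6/12 = 1/2 times row 1, so its entry in column 4 is 54 × 1/2 = 27.
Row 4 is 22/12 = 11/6 times row 1, so its entry in column 2 is 60 × 11/6 = 110.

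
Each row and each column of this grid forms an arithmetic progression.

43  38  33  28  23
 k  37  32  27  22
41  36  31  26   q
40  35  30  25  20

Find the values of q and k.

Along each row the entries change by -5 per step; down each column they change by -1.
Row 3: from 41 at column 1, stepping by -5 to column 5 gives 21.
Row 2: from 37 at column 2, stepping by -5 to column 1 gives 42.

q = 21, k = 42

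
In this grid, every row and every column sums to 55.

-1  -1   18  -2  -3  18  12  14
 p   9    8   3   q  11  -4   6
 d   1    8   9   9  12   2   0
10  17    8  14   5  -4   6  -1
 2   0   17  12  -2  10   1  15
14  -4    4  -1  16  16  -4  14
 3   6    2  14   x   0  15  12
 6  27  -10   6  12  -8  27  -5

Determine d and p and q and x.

d = 14, p = 7, q = 15, x = 3

Row 3 has 1 + 8 + 9 + 9 + 12 + 2 + 0 = 41; the blank must be 55 − 41 = 14.
Column 1 has -1 + 14 + 10 + 2 + 14 + 3 + 6 = 48; the blank must be 55 − 48 = 7.
Row 7 has 3 + 6 + 2 + 14 + 0 + 15 + 12 = 52; the blank must be 55 − 52 = 3.
Row 2 has 7 + 9 + 8 + 3 + 11 − 4 + 6 = 40; the blank must be 55 − 40 = 15.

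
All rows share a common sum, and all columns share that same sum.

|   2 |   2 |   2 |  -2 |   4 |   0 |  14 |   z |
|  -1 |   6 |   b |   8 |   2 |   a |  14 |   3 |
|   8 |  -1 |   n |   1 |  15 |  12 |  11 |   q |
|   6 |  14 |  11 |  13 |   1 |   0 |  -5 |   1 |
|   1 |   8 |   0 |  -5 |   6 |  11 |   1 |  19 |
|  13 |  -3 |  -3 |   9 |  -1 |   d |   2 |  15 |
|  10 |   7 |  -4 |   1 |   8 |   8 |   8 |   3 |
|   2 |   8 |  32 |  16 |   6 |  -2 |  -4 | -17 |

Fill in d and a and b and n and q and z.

d = 9, a = 3, b = 6, n = -3, q = -2, z = 19

Rows 4 and 5 both sum to 41, so that's the common total.
Row 1: 2 + 2 + 2 − 2 + 4 + 0 + 14 = 22, so its missing entry is 41 − 22 = 19.
Row 6: 13 − 3 − 3 + 9 − 1 + 2 + 15 = 32, so its missing entry is 41 − 32 = 9.
Column 8: 19 + 3 + 1 + 19 + 15 + 3 − 17 = 43, so its missing entry is 41 − 43 = -2.
Column 6: 0 + 12 + 0 + 11 + 9 + 8 − 2 = 38, so its missing entry is 41 − 38 = 3.
Row 2: -1 + 6 + 8 + 2 + 3 + 14 + 3 = 35, so its missing entry is 41 − 35 = 6.
Row 3: 8 − 1 + 1 + 15 + 12 + 11 − 2 = 44, so its missing entry is 41 − 44 = -3.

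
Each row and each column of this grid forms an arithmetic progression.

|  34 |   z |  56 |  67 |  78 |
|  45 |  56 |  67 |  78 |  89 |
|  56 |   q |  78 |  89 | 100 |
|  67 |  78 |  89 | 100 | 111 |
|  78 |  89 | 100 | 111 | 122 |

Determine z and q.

Along each row the entries change by 11 per step; down each column they change by 11.
Row 1: from 34 at column 1, stepping by 11 to column 2 gives 45.
Row 3: from 56 at column 1, stepping by 11 to column 2 gives 67.

z = 45, q = 67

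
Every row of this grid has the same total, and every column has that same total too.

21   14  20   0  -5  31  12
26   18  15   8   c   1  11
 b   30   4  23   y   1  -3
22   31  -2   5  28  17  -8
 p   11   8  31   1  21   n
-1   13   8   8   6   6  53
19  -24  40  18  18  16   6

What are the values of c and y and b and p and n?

c = 14, y = 31, b = 7, p = -1, n = 22

Rows 1 and 4 both sum to 93, so that's the common total.
Column 7 has 12 + 11 − 3 − 8 + 53 + 6 = 71; the blank must be 93 − 71 = 22.
Row 5 has 11 + 8 + 31 + 1 + 21 + 22 = 94; the blank must be 93 − 94 = -1.
Column 1 has 21 + 26 + 22 − 1 − 1 + 19 = 86; the blank must be 93 − 86 = 7.
Row 3 has 7 + 30 + 4 + 23 + 1 − 3 = 62; the blank must be 93 − 62 = 31.
Row 2 has 26 + 18 + 15 + 8 + 1 + 11 = 79; the blank must be 93 − 79 = 14.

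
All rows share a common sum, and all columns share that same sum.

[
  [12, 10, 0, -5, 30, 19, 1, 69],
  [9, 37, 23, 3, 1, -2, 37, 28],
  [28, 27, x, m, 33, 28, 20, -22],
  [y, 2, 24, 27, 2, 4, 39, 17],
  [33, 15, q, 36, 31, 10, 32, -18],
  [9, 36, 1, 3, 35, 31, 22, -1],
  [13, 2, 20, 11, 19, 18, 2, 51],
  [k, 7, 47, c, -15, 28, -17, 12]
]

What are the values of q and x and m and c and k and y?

q = -3, x = 24, m = -2, c = 63, k = 11, y = 21

Rows 1 and 2 both sum to 136, so that's the common total.
The known cells in row 5 total 139, leaving 136 − 139 = -3 for the blank.
The known cells in row 4 total 115, leaving 136 − 115 = 21 for the blank.
The known cells in column 1 total 125, leaving 136 − 125 = 11 for the blank.
The known cells in row 8 total 73, leaving 136 − 73 = 63 for the blank.
The known cells in column 4 total 138, leaving 136 − 138 = -2 for the blank.
The known cells in row 3 total 112, leaving 136 − 112 = 24 for the blank.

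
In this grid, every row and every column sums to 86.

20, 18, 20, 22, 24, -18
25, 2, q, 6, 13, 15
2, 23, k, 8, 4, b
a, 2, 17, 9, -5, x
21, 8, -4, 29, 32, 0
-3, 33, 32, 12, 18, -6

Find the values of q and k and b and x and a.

q = 25, k = -4, b = 53, x = 42, a = 21

The known cells in row 2 total 61, leaving 86 − 61 = 25 for the blank.
The known cells in column 1 total 65, leaving 86 − 65 = 21 for the blank.
The known cells in column 3 total 90, leaving 86 − 90 = -4 for the blank.
The known cells in row 3 total 33, leaving 86 − 33 = 53 for the blank.
The known cells in row 4 total 44, leaving 86 − 44 = 42 for the blank.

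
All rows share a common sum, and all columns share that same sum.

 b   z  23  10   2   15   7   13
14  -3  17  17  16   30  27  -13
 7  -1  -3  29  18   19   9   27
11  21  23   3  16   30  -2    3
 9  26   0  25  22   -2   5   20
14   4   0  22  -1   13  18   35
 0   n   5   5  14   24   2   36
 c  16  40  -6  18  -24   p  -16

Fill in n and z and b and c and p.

n = 19, z = 23, b = 12, c = 38, p = 39

Rows 2 and 3 both sum to 105, so that's the common total.
Row 7 has 0 + 5 + 5 + 14 + 24 + 2 + 36 = 86; the blank must be 105 − 86 = 19.
Column 2 has -3 − 1 + 21 + 26 + 4 + 19 + 16 = 82; the blank must be 105 − 82 = 23.
Row 1 has 23 + 23 + 10 + 2 + 15 + 7 + 13 = 93; the blank must be 105 − 93 = 12.
Column 1 has 12 + 14 + 7 + 11 + 9 + 14 + 0 = 67; the blank must be 105 − 67 = 38.
Row 8 has 38 + 16 + 40 − 6 + 18 − 24 − 16 = 66; the blank must be 105 − 66 = 39.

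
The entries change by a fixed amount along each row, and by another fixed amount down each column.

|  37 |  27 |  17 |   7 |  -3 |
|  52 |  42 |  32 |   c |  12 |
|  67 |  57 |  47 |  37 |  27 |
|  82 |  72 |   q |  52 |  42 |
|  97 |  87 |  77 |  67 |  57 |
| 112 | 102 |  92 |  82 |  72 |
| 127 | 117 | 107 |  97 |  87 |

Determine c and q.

Along each row the entries change by -10 per step; down each column they change by 15.
Row 2: from 52 at column 1, stepping by -10 to column 4 gives 22.
Row 4: from 82 at column 1, stepping by -10 to column 3 gives 62.

c = 22, q = 62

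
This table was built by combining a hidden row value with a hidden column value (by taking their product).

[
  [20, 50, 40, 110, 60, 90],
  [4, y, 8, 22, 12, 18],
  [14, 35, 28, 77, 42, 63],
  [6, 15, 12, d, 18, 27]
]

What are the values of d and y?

Each row is a constant multiple of every other row — this is a multiplication table with the headers hidden.
Row 4 is 6/20 = 3/10 times row 1, so its entry in column 4 is 110 × 3/10 = 33.
Row 2 is 4/20 = 1/5 times row 1, so its entry in column 2 is 50 × 1/5 = 10.

d = 33, y = 10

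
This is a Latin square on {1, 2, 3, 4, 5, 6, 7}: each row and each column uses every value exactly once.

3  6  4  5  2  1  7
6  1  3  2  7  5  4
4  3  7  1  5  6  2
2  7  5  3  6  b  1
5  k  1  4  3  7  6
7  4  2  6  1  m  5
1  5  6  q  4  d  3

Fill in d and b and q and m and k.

d = 2, b = 4, q = 7, m = 3, k = 2

At (row 6, col 6): row 6 already has {1, 2, 4, 5, 6, 7}, so the value is 3.
At (row 7, col 4): column 4 already has {1, 2, 3, 4, 5, 6}, so the value is 7.
Cell (7,6): row 7 already has {1, 3, 4, 5, 6, 7} → 2.
For row 5, column 2: row 5 already has {1, 3, 4, 5, 6, 7}; that leaves 2.
At (row 4, col 6): row 4 already has {1, 2, 3, 5, 6, 7}, so the value is 4.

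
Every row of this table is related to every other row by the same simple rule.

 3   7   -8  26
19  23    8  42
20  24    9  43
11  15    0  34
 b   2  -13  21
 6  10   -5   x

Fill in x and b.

x = 29, b = -2

The difference between any two rows is the same in every column — this is an addition table with the headers hidden.
Row 6 minus row 1 is -5 − (-8) = 3, so its entry in column 4 is 26 + 3 = 29.
Row 5 minus row 1 is -13 − (-8) = -5, so its entry in column 1 is 3 + (-5) = -2.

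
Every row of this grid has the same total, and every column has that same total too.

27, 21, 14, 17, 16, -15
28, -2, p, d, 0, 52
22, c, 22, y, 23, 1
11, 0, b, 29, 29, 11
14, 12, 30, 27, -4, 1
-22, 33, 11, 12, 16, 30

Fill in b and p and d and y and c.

b = 0, p = 3, d = -1, y = -4, c = 16

Rows 1 and 5 both sum to 80, so that's the common total.
Column 2: 21 − 2 + 0 + 12 + 33 = 64, so its missing entry is 80 − 64 = 16.
Row 3: 22 + 16 + 22 + 23 + 1 = 84, so its missing entry is 80 − 84 = -4.
Row 4: 11 + 0 + 29 + 29 + 11 = 80, so its missing entry is 80 − 80 = 0.
Column 3: 14 + 22 + 0 + 30 + 11 = 77, so its missing entry is 80 − 77 = 3.
Row 2: 28 − 2 + 3 + 0 + 52 = 81, so its missing entry is 80 − 81 = -1.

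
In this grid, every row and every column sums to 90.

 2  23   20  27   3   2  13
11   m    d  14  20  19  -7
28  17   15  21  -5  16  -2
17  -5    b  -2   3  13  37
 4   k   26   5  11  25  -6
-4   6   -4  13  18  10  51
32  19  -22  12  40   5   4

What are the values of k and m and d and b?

Row 5: 4 + 26 + 5 + 11 + 25 − 6 = 65, so its missing entry is 90 − 65 = 25.
Column 2: 23 + 17 − 5 + 25 + 6 + 19 = 85, so its missing entry is 90 − 85 = 5.
Row 2: 11 + 5 + 14 + 20 + 19 − 7 = 62, so its missing entry is 90 − 62 = 28.
Row 4: 17 − 5 − 2 + 3 + 13 + 37 = 63, so its missing entry is 90 − 63 = 27.

k = 25, m = 5, d = 28, b = 27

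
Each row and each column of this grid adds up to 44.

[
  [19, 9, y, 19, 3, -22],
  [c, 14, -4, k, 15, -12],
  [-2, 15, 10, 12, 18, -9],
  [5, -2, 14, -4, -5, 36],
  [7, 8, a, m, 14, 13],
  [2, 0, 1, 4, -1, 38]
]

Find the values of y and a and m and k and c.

The known cells in row 1 total 28, leaving 44 − 28 = 16 for the blank.
The known cells in column 3 total 37, leaving 44 − 37 = 7 for the blank.
The known cells in row 5 total 49, leaving 44 − 49 = -5 for the blank.
The known cells in column 1 total 31, leaving 44 − 31 = 13 for the blank.
The known cells in row 2 total 26, leaving 44 − 26 = 18 for the blank.

y = 16, a = 7, m = -5, k = 18, c = 13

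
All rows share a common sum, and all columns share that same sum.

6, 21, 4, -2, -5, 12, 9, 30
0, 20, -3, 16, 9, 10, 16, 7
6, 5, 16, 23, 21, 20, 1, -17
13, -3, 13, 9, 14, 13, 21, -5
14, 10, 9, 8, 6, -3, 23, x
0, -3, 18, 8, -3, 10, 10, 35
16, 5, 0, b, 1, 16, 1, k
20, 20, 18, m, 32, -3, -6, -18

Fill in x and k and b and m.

x = 8, k = 35, b = 1, m = 12

Rows 1 and 2 both sum to 75, so that's the common total.
Row 5: 14 + 10 + 9 + 8 + 6 − 3 + 23 = 67, so its missing entry is 75 − 67 = 8.
Column 8: 30 + 7 − 17 − 5 + 8 + 35 − 18 = 40, so its missing entry is 75 − 40 = 35.
Row 7: 16 + 5 + 0 + 1 + 16 + 1 + 35 = 74, so its missing entry is 75 − 74 = 1.
Row 8: 20 + 20 + 18 + 32 − 3 − 6 − 18 = 63, so its missing entry is 75 − 63 = 12.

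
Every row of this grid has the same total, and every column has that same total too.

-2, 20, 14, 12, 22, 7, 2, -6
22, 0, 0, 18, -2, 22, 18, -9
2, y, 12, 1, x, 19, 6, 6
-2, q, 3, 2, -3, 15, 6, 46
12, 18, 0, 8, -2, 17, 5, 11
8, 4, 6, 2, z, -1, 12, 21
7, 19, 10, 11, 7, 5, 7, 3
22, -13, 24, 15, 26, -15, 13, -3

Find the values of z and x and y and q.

Rows 1 and 2 both sum to 69, so that's the common total.
Row 4: -2 + 3 + 2 − 3 + 15 + 6 + 46 = 67, so its missing entry is 69 − 67 = 2.
Row 6: 8 + 4 + 6 + 2 − 1 + 12 + 21 = 52, so its missing entry is 69 − 52 = 17.
Column 2: 20 + 0 + 2 + 18 + 4 + 19 − 13 = 50, so its missing entry is 69 − 50 = 19.
Row 3: 2 + 19 + 12 + 1 + 19 + 6 + 6 = 65, so its missing entry is 69 − 65 = 4.

z = 17, x = 4, y = 19, q = 2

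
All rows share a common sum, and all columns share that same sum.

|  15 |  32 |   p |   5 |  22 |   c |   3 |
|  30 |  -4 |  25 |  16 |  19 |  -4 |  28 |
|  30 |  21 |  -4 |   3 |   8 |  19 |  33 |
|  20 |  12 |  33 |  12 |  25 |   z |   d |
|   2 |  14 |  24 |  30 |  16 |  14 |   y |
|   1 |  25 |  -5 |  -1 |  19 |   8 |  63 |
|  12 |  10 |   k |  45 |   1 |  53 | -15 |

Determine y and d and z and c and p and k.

Rows 2 and 3 both sum to 110, so that's the common total.
Row 7 has 12 + 10 + 45 + 1 + 53 − 15 = 106; the blank must be 110 − 106 = 4.
Row 5 has 2 + 14 + 24 + 30 + 16 + 14 = 100; the blank must be 110 − 100 = 10.
Column 3 has 25 − 4 + 33 + 24 − 5 + 4 = 77; the blank must be 110 − 77 = 33.
Row 1 has 15 + 32 + 33 + 5 + 22 + 3 = 110; the blank must be 110 − 110 = 0.
Column 7 has 3 + 28 + 33 + 10 + 63 − 15 = 122; the blank must be 110 − 122 = -12.
Row 4 has 20 + 12 + 33 + 12 + 25 − 12 = 90; the blank must be 110 − 90 = 20.

y = 10, d = -12, z = 20, c = 0, p = 33, k = 4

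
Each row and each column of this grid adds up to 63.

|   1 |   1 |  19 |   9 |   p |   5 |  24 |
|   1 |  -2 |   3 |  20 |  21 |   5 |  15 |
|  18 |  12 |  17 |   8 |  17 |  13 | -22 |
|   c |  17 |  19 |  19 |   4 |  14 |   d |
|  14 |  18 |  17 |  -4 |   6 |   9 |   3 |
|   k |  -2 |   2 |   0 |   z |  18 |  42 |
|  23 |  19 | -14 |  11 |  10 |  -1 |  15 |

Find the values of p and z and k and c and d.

Row 1: 1 + 1 + 19 + 9 + 5 + 24 = 59, so its missing entry is 63 − 59 = 4.
Column 5: 4 + 21 + 17 + 4 + 6 + 10 = 62, so its missing entry is 63 − 62 = 1.
Row 6: -2 + 2 + 0 + 1 + 18 + 42 = 61, so its missing entry is 63 − 61 = 2.
Column 1: 1 + 1 + 18 + 14 + 2 + 23 = 59, so its missing entry is 63 − 59 = 4.
Row 4: 4 + 17 + 19 + 19 + 4 + 14 = 77, so its missing entry is 63 − 77 = -14.

p = 4, z = 1, k = 2, c = 4, d = -14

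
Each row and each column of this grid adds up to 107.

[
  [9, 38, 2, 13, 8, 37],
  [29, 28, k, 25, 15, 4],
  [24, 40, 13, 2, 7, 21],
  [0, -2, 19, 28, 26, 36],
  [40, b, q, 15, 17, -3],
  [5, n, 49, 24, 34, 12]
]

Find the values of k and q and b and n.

k = 6, q = 18, b = 20, n = -17

Row 2 has 29 + 28 + 25 + 15 + 4 = 101; the blank must be 107 − 101 = 6.
Row 6 has 5 + 49 + 24 + 34 + 12 = 124; the blank must be 107 − 124 = -17.
Column 2 has 38 + 28 + 40 − 2 − 17 = 87; the blank must be 107 − 87 = 20.
Row 5 has 40 + 20 + 15 + 17 − 3 = 89; the blank must be 107 − 89 = 18.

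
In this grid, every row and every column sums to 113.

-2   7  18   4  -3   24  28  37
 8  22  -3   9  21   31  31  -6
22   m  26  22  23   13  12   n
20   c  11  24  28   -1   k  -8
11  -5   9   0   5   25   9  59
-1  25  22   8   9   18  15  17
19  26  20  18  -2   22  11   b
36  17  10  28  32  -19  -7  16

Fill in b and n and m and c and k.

The known cells in row 7 total 114, leaving 113 − 114 = -1 for the blank.
The known cells in column 8 total 114, leaving 113 − 114 = -1 for the blank.
The known cells in row 3 total 117, leaving 113 − 117 = -4 for the blank.
The known cells in column 2 total 88, leaving 113 − 88 = 25 for the blank.
The known cells in row 4 total 99, leaving 113 − 99 = 14 for the blank.

b = -1, n = -1, m = -4, c = 25, k = 14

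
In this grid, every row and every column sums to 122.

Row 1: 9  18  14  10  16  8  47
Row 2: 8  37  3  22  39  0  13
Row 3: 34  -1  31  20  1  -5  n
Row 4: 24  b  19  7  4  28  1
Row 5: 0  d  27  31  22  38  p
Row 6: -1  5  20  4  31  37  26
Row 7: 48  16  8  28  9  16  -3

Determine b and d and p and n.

b = 39, d = 8, p = -4, n = 42

Row 4 has 24 + 19 + 7 + 4 + 28 + 1 = 83; the blank must be 122 − 83 = 39.
Column 2 has 18 + 37 − 1 + 39 + 5 + 16 = 114; the blank must be 122 − 114 = 8.
Row 5 has 0 + 8 + 27 + 31 + 22 + 38 = 126; the blank must be 122 − 126 = -4.
Row 3 has 34 − 1 + 31 + 20 + 1 − 5 = 80; the blank must be 122 − 80 = 42.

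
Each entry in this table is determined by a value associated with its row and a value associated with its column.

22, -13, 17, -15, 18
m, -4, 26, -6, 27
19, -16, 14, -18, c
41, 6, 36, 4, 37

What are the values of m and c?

The difference between any two rows is the same in every column — this is an addition table with the headers hidden.
Row 2 minus row 1 is 26 − 17 = 9, so its entry in column 1 is 22 + 9 = 31.
Row 3 minus row 1 is 14 − 17 = -3, so its entry in column 5 is 18 + (-3) = 15.

m = 31, c = 15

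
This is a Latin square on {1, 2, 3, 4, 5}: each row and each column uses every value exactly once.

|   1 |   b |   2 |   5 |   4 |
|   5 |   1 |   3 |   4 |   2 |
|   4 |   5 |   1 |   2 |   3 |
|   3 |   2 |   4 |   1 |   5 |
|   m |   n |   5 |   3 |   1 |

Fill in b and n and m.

Cell (1,2): row 1 already has {1, 2, 4, 5} → 3.
At (row 5, col 1): column 1 already has {1, 3, 4, 5}, so the value is 2.
For row 5, column 2: row 5 already has {1, 2, 3, 5}; that leaves 4.

b = 3, n = 4, m = 2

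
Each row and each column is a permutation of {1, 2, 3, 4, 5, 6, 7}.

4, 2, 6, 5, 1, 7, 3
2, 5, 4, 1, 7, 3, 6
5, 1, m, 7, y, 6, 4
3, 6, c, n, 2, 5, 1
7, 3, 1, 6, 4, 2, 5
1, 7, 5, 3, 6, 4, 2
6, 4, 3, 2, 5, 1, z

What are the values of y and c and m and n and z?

y = 3, c = 7, m = 2, n = 4, z = 7

Cell (3,5): column 5 already has {1, 2, 4, 5, 6, 7} → 3.
Cell (4,4): column 4 already has {1, 2, 3, 5, 6, 7} → 4.
For row 3, column 3: row 3 already has {1, 3, 4, 5, 6, 7}; that leaves 2.
For row 7, column 7: row 7 already has {1, 2, 3, 4, 5, 6}; that leaves 7.
Cell (4,3): row 4 already has {1, 2, 3, 4, 5, 6} → 7.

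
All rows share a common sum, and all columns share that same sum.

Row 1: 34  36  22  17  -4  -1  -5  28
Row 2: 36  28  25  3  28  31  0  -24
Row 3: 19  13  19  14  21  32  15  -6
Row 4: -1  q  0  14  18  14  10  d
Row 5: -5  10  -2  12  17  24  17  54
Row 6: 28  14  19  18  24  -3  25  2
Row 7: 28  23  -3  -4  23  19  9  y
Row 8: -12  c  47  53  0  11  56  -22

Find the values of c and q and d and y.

Rows 1 and 2 both sum to 127, so that's the common total.
Row 8 has -12 + 47 + 53 + 0 + 11 + 56 − 22 = 133; the blank must be 127 − 133 = -6.
Column 2 has 36 + 28 + 13 + 10 + 14 + 23 − 6 = 118; the blank must be 127 − 118 = 9.
Row 4 has -1 + 9 + 0 + 14 + 18 + 14 + 10 = 64; the blank must be 127 − 64 = 63.
Row 7 has 28 + 23 − 3 − 4 + 23 + 19 + 9 = 95; the blank must be 127 − 95 = 32.

c = -6, q = 9, d = 63, y = 32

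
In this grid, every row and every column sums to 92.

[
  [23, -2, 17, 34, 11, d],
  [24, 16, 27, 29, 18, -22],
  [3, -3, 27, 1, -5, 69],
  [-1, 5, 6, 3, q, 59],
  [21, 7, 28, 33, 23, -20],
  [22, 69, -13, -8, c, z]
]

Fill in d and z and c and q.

Row 4: -1 + 5 + 6 + 3 + 59 = 72, so its missing entry is 92 − 72 = 20.
Column 5: 11 + 18 − 5 + 20 + 23 = 67, so its missing entry is 92 − 67 = 25.
Row 6: 22 + 69 − 13 − 8 + 25 = 95, so its missing entry is 92 − 95 = -3.
Row 1: 23 − 2 + 17 + 34 + 11 = 83, so its missing entry is 92 − 83 = 9.

d = 9, z = -3, c = 25, q = 20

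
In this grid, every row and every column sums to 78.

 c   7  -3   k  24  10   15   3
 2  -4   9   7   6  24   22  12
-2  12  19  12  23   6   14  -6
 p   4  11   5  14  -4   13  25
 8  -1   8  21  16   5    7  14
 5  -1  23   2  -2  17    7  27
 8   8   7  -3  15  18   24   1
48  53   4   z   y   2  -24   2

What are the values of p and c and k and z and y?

p = 10, c = -1, k = 23, z = 11, y = -18

Column 5 has 24 + 6 + 23 + 14 + 16 − 2 + 15 = 96; the blank must be 78 − 96 = -18.
Row 8 has 48 + 53 + 4 − 18 + 2 − 24 + 2 = 67; the blank must be 78 − 67 = 11.
Column 4 has 7 + 12 + 5 + 21 + 2 − 3 + 11 = 55; the blank must be 78 − 55 = 23.
Row 1 has 7 − 3 + 23 + 24 + 10 + 15 + 3 = 79; the blank must be 78 − 79 = -1.
Row 4 has 4 + 11 + 5 + 14 − 4 + 13 + 25 = 68; the blank must be 78 − 68 = 10.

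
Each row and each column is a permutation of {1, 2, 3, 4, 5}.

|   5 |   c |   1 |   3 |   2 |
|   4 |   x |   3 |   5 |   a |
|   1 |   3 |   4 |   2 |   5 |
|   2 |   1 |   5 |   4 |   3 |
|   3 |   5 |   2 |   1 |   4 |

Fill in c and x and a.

c = 4, x = 2, a = 1

At (row 1, col 2): row 1 already has {1, 2, 3, 5}, so the value is 4.
At (row 2, col 2): column 2 already has {1, 3, 4, 5}, so the value is 2.
Cell (2,5): row 2 already has {2, 3, 4, 5} → 1.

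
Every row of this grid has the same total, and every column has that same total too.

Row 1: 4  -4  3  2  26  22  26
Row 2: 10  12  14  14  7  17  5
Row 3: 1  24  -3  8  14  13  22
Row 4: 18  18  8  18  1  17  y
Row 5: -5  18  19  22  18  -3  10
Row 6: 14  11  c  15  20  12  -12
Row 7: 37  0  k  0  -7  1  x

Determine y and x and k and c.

y = -1, x = 29, k = 19, c = 19

Rows 1 and 2 both sum to 79, so that's the common total.
The known cells in row 6 total 60, leaving 79 − 60 = 19 for the blank.
The known cells in column 3 total 60, leaving 79 − 60 = 19 for the blank.
The known cells in row 7 total 50, leaving 79 − 50 = 29 for the blank.
The known cells in row 4 total 80, leaving 79 − 80 = -1 for the blank.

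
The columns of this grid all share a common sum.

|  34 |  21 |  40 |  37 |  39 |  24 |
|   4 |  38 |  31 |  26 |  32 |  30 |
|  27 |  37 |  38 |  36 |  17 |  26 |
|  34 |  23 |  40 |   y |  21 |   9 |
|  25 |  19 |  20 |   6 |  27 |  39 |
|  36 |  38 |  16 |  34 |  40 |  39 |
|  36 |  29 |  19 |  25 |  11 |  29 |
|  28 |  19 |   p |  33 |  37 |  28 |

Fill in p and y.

Columns 1 and 5 both add up to 224, so every column sums to 224.
Column 3: 40 + 31 + 38 + 40 + 20 + 16 + 19 = 204, so the missing entry is 224 − 204 = 20.
Column 4: 37 + 26 + 36 + 6 + 34 + 25 + 33 = 197, so the missing entry is 224 − 197 = 27.

p = 20, y = 27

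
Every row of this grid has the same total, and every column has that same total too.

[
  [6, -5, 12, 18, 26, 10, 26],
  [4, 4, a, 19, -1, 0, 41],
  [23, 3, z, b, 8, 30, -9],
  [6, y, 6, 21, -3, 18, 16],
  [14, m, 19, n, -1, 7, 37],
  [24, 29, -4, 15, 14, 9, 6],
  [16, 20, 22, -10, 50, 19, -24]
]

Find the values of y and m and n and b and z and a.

Rows 1 and 6 both sum to 93, so that's the common total.
Row 2 has 4 + 4 + 19 − 1 + 0 + 41 = 67; the blank must be 93 − 67 = 26.
Row 4 has 6 + 6 + 21 − 3 + 18 + 16 = 64; the blank must be 93 − 64 = 29.
Column 3 has 12 + 26 + 6 + 19 − 4 + 22 = 81; the blank must be 93 − 81 = 12.
Row 3 has 23 + 3 + 12 + 8 + 30 − 9 = 67; the blank must be 93 − 67 = 26.
Column 4 has 18 + 19 + 26 + 21 + 15 − 10 = 89; the blank must be 93 − 89 = 4.
Row 5 has 14 + 19 + 4 − 1 + 7 + 37 = 80; the blank must be 93 − 80 = 13.

y = 29, m = 13, n = 4, b = 26, z = 12, a = 26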